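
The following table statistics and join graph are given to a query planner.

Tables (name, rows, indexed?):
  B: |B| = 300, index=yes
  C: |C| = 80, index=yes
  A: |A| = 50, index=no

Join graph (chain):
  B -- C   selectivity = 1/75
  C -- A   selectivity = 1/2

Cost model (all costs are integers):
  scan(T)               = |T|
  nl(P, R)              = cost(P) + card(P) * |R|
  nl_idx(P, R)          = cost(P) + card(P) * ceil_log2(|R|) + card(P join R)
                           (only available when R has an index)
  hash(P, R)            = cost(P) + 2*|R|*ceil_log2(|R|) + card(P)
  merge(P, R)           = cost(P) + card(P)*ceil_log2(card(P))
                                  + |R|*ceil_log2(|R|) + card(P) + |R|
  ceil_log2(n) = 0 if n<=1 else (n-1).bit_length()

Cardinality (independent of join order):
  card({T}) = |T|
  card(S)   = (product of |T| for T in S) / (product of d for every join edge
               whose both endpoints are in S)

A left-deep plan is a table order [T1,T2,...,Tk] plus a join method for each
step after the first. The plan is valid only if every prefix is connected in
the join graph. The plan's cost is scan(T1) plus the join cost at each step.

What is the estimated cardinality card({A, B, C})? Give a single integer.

8000

Tables in S: A(50), B(300), C(80)
Edges inside S: B-C(d=75), C-A(d=2)
numerator = 50 * 300 * 80 = 1200000
denominator = 75 * 2 = 150
card(S) = 1200000 / 150 = 8000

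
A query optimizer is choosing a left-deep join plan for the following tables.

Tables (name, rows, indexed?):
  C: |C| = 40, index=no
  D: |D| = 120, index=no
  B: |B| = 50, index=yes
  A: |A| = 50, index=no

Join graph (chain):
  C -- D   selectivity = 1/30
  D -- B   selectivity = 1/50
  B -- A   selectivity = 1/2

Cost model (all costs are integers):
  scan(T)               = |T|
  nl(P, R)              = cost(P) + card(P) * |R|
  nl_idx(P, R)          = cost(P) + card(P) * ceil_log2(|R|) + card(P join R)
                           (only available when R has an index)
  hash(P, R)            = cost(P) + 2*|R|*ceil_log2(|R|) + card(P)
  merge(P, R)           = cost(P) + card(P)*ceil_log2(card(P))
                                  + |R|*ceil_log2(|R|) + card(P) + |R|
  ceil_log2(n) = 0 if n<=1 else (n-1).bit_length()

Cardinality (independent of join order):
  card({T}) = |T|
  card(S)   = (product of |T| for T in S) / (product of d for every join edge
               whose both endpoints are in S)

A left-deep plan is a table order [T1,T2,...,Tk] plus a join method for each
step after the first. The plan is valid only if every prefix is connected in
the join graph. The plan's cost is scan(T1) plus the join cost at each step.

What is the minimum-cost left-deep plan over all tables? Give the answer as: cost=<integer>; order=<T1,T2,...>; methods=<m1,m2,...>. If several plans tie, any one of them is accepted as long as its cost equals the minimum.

Selinger DP (subsets sized 1..n):
  {C}: scan cost=40, card=40
  {D}: scan cost=120, card=120
  {B}: scan cost=50, card=50
  {A}: scan cost=50, card=50
  {CD}: card=160; try (C,hash)→720, (D,merge)→1280, (C,merge)→1360, (D,hash)→1760, (D,nl)→4840, (C,nl)→4920; best=720 via (C,hash)
  {BD}: card=120; try (B,hash)→840, (B,nl_idx)→960, (D,merge)→1360, (B,merge)→1430, (D,hash)→1780, (D,nl)→6050 …(+1); best=840 via (B,hash)
  {AB}: card=1250; try (B,hash)→700, (A,hash)→700, (B,merge)→750, (A,merge)→750, (B,nl_idx)→1600, (B,nl)→2550 …(+1); best=700 via (B,hash)
  {BCD}: card=160; try (C,hash)→1440, (B,hash)→1480, (B,nl_idx)→1840, (C,merge)→2080, (B,merge)→2510, (C,nl)→5640 …(+1); best=1440 via (C,hash)
  {ABD}: card=3000; try (A,hash)→1560, (A,merge)→2150, (D,hash)→3630, (A,nl)→6840, (D,merge)→16660, (D,nl)→150700; best=1560 via (A,hash)
  {ABCD}: card=4000; try (A,hash)→2200, (A,merge)→3230, (C,hash)→5040, (A,nl)→9440, (C,merge)→40840, (C,nl)→121560; best=2200 via (A,hash)

cost=2200; order=D,B,C,A; methods=hash,hash,hash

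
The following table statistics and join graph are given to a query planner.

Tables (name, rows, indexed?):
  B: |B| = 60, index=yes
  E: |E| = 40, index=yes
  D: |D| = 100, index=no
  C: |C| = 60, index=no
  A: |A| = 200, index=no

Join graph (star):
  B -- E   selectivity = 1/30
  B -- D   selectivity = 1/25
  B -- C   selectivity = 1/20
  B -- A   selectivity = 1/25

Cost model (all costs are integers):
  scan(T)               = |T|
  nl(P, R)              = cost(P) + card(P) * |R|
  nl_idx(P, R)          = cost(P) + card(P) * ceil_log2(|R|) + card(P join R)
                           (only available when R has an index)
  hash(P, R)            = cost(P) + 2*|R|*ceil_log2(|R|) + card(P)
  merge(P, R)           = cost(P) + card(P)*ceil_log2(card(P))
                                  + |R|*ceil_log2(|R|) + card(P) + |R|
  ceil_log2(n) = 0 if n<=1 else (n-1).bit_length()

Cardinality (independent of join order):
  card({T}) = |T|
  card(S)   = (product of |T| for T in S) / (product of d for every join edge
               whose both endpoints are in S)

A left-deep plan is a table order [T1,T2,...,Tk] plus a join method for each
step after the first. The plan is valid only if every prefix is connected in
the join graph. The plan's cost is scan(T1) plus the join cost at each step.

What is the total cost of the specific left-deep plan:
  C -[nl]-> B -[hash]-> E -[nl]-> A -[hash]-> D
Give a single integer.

step 1: scan C: cost=60, card=60
step 2: join B via nl
    card(P join B) = 60*60/(20) = 180
    cost = 60 + 60*60 = 3660
step 3: join E via hash
    card(P join E) = 180*40/(30) = 240
    cost = 3660 + 2*40*6 + 180 = 4320
step 4: join A via nl
    card(P join A) = 240*200/(25) = 1920
    cost = 4320 + 240*200 = 52320
step 5: join D via hash
    card(P join D) = 1920*100/(25) = 7680
    cost = 52320 + 2*100*7 + 1920 = 55640

55640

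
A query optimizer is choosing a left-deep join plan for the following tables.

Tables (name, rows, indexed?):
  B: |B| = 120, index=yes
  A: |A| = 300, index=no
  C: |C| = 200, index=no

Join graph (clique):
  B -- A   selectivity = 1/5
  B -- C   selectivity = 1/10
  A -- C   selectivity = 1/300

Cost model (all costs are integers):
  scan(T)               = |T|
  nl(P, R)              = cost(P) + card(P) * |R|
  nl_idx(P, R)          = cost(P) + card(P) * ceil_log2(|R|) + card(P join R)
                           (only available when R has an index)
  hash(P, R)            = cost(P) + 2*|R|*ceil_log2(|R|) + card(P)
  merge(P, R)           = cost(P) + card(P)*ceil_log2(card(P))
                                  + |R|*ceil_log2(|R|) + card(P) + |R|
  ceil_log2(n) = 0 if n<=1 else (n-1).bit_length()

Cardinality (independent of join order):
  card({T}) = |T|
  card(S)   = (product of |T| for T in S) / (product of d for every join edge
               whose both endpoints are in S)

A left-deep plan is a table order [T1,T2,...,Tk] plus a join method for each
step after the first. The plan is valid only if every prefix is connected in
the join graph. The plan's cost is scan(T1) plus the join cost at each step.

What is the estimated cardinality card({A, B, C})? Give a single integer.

Tables in S: A(300), B(120), C(200)
Edges inside S: B-A(d=5), B-C(d=10), A-C(d=300)
numerator = 300 * 120 * 200 = 7200000
denominator = 5 * 10 * 300 = 15000
card(S) = 7200000 / 15000 = 480

480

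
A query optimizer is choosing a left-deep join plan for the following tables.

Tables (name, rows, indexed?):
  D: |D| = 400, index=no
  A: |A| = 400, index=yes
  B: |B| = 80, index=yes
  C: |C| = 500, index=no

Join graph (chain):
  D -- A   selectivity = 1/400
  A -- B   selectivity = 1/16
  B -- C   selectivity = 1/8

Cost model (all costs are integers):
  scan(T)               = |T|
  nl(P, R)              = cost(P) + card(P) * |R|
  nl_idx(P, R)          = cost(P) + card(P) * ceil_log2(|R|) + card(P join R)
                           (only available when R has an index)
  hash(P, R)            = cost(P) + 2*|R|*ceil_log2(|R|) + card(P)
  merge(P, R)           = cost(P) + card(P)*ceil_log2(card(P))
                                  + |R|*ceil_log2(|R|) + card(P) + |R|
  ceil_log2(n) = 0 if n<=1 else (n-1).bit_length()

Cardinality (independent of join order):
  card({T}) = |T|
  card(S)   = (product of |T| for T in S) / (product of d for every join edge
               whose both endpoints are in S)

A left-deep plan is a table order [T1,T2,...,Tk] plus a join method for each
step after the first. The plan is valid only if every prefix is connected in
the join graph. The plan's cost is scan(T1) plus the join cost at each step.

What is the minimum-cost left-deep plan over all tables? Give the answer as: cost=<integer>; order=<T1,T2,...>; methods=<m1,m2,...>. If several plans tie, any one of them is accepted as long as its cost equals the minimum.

Selinger DP (subsets sized 1..n):
  {D}: scan cost=400, card=400
  {A}: scan cost=400, card=400
  {B}: scan cost=80, card=80
  {C}: scan cost=500, card=500
  {AD}: card=400; try (A,nl_idx)→4400, (D,hash)→8000, (A,hash)→8000, (D,merge)→8400, (A,merge)→8400, (D,nl)→160400 …(+1); best=4400 via (A,nl_idx)
  {AB}: card=2000; try (B,hash)→1920, (A,nl_idx)→2800, (A,merge)→4720, (B,merge)→5040, (B,nl_idx)→5200, (A,hash)→7360 …(+2); best=1920 via (B,hash)
  {BC}: card=5000; try (B,hash)→2120, (C,merge)→5720, (B,merge)→6140, (B,nl_idx)→9000, (C,hash)→9160, (C,nl)→40080 …(+1); best=2120 via (B,hash)
  {ABD}: card=2000; try (B,hash)→5920, (B,merge)→9040, (B,nl_idx)→9200, (D,hash)→11120, (D,merge)→29920, (B,nl)→36400 …(+1); best=5920 via (B,hash)
  {ABC}: card=125000; try (C,hash)→12920, (A,hash)→14320, (C,merge)→30920, (A,merge)→76120, (A,nl_idx)→172120, (C,nl)→1001920 …(+1); best=12920 via (C,hash)
  {ABCD}: card=125000; try (C,hash)→16920, (C,merge)→34920, (D,hash)→145120, (C,nl)→1005920, (D,merge)→2266920, (D,nl)→50012920; best=16920 via (C,hash)

cost=16920; order=D,A,B,C; methods=nl_idx,hash,hash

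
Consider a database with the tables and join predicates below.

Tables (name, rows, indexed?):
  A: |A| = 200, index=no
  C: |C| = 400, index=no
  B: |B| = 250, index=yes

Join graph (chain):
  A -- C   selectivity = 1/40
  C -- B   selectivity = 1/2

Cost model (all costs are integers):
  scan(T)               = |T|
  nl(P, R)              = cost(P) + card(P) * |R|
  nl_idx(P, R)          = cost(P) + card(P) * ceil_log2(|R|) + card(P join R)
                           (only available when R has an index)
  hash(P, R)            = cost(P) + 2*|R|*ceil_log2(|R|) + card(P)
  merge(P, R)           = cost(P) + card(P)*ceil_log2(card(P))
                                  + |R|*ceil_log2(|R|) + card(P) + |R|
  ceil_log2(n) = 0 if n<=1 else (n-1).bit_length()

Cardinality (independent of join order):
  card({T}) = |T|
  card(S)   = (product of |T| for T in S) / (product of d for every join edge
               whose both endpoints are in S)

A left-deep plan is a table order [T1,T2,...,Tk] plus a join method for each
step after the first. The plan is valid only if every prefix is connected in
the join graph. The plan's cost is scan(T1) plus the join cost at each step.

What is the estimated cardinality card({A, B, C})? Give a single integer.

Tables in S: A(200), B(250), C(400)
Edges inside S: A-C(d=40), C-B(d=2)
numerator = 200 * 250 * 400 = 20000000
denominator = 40 * 2 = 80
card(S) = 20000000 / 80 = 250000

250000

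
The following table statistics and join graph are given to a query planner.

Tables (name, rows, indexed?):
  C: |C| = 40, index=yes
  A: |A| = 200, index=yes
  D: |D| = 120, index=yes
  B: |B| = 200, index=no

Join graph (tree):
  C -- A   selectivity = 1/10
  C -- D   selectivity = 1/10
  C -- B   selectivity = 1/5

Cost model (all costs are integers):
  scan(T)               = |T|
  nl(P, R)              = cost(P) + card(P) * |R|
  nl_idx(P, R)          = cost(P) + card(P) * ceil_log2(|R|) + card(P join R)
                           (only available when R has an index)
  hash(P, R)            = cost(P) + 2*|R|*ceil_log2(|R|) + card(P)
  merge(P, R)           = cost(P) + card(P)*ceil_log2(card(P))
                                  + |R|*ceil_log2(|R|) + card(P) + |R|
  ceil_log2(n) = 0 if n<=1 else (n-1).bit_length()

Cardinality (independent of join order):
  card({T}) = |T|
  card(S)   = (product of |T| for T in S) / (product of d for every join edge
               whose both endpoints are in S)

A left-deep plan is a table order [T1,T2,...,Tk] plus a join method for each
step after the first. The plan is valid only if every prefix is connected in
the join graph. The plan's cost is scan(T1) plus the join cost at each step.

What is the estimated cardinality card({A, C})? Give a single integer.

800

Tables in S: A(200), C(40)
Edges inside S: C-A(d=10)
numerator = 200 * 40 = 8000
denominator = 10 = 10
card(S) = 8000 / 10 = 800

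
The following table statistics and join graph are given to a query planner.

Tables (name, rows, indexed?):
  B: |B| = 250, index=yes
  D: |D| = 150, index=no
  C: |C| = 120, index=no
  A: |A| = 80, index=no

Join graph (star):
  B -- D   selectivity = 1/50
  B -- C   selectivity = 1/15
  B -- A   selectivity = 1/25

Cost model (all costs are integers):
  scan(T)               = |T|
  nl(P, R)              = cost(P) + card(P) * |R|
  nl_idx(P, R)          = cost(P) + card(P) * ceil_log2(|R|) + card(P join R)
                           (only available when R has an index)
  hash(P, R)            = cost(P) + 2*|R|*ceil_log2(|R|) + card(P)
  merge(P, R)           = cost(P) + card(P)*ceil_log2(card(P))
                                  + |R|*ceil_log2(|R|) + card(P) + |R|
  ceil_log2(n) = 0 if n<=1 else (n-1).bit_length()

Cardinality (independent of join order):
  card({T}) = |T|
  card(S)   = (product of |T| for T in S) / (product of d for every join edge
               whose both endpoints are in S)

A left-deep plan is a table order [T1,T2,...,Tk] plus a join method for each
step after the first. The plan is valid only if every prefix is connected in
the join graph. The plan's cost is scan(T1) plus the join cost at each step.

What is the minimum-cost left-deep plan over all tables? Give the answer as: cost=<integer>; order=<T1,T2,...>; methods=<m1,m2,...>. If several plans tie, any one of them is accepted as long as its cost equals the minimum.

Selinger DP (subsets sized 1..n):
  {B}: scan cost=250, card=250
  {D}: scan cost=150, card=150
  {C}: scan cost=120, card=120
  {A}: scan cost=80, card=80
  {BD}: card=750; try (B,nl_idx)→2100, (D,hash)→2900, (B,merge)→3750, (D,merge)→3850, (B,hash)→4300, (B,nl)→37650 …(+1); best=2100 via (B,nl_idx)
  {BC}: card=2000; try (C,hash)→2180, (B,nl_idx)→3080, (B,merge)→3330, (C,merge)→3460, (B,hash)→4240, (B,nl)→30120 …(+1); best=2180 via (C,hash)
  {AB}: card=800; try (B,nl_idx)→1520, (A,hash)→1620, (B,merge)→2970, (A,merge)→3140, (B,hash)→4160, (B,nl)→20080 …(+1); best=1520 via (B,nl_idx)
  {BCD}: card=6000; try (C,hash)→4530, (D,hash)→6580, (C,merge)→11310, (D,merge)→27530, (C,nl)→92100, (D,nl)→302180; best=4530 via (C,hash)
  {ABD}: card=2400; try (A,hash)→3970, (D,hash)→4720, (A,merge)→10990, (D,merge)→11670, (A,nl)→62100, (D,nl)→121520; best=3970 via (A,hash)
  {ABC}: card=6400; try (C,hash)→4000, (A,hash)→5300, (C,merge)→11280, (A,merge)→26820, (C,nl)→97520, (A,nl)→162180; best=4000 via (C,hash)
  {ABCD}: card=19200; try (C,hash)→8050, (A,hash)→11650, (D,hash)→12800, (C,merge)→36130, (A,merge)→89170, (D,merge)→94950 …(+3); best=8050 via (C,hash)

cost=8050; order=D,B,A,C; methods=nl_idx,hash,hash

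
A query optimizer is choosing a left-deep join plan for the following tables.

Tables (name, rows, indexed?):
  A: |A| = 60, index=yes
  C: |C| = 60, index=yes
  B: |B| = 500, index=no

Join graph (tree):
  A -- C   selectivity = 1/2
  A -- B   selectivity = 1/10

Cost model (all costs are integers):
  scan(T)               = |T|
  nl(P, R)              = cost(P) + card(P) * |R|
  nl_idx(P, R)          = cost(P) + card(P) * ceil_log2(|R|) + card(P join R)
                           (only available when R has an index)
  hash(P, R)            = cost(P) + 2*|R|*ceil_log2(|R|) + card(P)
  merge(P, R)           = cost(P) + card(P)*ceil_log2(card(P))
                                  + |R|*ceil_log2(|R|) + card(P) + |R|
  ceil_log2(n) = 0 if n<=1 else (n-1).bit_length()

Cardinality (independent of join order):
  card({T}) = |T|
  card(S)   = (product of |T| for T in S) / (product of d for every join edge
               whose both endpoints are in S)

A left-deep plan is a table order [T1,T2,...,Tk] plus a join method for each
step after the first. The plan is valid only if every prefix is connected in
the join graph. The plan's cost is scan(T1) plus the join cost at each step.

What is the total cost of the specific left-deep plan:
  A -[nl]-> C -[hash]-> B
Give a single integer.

14460

step 1: scan A: cost=60, card=60
step 2: join C via nl
    card(P join C) = 60*60/(2) = 1800
    cost = 60 + 60*60 = 3660
step 3: join B via hash
    card(P join B) = 1800*500/(10) = 90000
    cost = 3660 + 2*500*9 + 1800 = 14460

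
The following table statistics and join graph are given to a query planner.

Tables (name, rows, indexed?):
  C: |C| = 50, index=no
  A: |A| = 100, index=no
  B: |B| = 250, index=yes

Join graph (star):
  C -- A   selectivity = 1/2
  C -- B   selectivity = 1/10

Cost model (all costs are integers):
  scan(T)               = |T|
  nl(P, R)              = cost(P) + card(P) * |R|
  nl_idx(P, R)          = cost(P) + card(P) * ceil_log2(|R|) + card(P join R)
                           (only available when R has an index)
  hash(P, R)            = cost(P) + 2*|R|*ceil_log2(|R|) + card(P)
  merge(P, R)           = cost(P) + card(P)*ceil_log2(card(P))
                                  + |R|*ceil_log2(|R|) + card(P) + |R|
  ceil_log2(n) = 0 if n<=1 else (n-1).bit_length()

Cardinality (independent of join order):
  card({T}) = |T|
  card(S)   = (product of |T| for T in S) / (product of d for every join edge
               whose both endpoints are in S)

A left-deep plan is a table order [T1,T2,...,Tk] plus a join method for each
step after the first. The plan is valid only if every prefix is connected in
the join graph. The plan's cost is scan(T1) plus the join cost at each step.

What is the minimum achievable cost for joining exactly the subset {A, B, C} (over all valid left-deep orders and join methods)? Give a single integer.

Selinger DP over subsets of {A,B,C}:
  {C}: scan cost=50, card=50
  {A}: scan cost=100, card=100
  {B}: scan cost=250, card=250
  {AC}: card=2500; try (C,hash)→800, (A,merge)→1200, (C,merge)→1250, (A,hash)→1500, (A,nl)→5050, (C,nl)→5100; best=800 via (C,hash)
  {BC}: card=1250; try (C,hash)→1100, (B,nl_idx)→1700, (B,merge)→2650, (C,merge)→2850, (B,hash)→4100, (B,nl)→12550 …(+1); best=1100 via (C,hash)
  {ABC}: card=62500; try (A,hash)→3750, (B,hash)→7300, (A,merge)→16900, (B,merge)→35550, (B,nl_idx)→83300, (A,nl)→126100 …(+1); best=3750 via (A,hash)

3750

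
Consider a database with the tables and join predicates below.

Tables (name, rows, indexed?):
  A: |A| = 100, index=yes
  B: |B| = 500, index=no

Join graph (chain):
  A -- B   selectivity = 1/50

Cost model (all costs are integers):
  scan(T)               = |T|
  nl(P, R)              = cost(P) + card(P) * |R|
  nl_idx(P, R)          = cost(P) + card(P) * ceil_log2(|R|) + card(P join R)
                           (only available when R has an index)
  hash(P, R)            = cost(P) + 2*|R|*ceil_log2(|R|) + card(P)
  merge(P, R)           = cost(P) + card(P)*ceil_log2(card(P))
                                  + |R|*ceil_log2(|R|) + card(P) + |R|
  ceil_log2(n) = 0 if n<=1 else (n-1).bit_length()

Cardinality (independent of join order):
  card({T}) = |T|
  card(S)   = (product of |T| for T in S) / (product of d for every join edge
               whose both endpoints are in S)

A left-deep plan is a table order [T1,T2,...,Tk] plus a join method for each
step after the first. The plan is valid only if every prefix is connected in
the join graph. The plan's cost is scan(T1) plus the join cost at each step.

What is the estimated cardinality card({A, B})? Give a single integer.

1000

Tables in S: A(100), B(500)
Edges inside S: A-B(d=50)
numerator = 100 * 500 = 50000
denominator = 50 = 50
card(S) = 50000 / 50 = 1000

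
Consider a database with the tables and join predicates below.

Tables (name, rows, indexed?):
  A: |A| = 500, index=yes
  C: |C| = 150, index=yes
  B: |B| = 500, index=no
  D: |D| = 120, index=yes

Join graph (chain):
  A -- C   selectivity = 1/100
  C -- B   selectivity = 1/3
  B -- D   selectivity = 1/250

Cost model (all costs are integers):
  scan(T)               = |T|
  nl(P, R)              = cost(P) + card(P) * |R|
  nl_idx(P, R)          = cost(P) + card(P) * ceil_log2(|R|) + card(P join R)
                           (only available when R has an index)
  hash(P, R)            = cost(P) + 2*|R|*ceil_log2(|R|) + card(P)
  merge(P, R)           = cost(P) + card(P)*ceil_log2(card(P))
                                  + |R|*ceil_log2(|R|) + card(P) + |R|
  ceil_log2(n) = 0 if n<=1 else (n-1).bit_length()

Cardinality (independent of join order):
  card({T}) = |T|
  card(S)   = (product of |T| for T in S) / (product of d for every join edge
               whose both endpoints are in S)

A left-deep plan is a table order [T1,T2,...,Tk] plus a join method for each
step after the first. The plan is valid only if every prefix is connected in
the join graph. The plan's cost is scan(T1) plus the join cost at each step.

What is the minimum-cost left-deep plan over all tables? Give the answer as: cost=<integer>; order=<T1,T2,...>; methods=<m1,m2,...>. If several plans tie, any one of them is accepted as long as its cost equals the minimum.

cost=26320; order=B,D,C,A; methods=hash,hash,hash

Selinger DP (subsets sized 1..n):
  {A}: scan cost=500, card=500
  {C}: scan cost=150, card=150
  {B}: scan cost=500, card=500
  {D}: scan cost=120, card=120
  {AC}: card=750; try (A,nl_idx)→2250, (C,hash)→3400, (C,nl_idx)→5250, (A,merge)→6500, (C,merge)→6850, (A,hash)→9300 …(+2); best=2250 via (A,nl_idx)
  {BC}: card=25000; try (C,hash)→3400, (B,merge)→6500, (C,merge)→6850, (B,hash)→9300, (C,nl_idx)→29500, (B,nl)→75150 …(+1); best=3400 via (C,hash)
  {BD}: card=240; try (D,hash)→2680, (D,nl_idx)→4240, (B,merge)→6080, (D,merge)→6460, (B,hash)→9240, (B,nl)→60120 …(+1); best=2680 via (D,hash)
  {ABC}: card=125000; try (B,hash)→12000, (B,merge)→15500, (A,hash)→37400, (A,nl_idx)→353400, (B,nl)→377250, (A,merge)→408400 …(+1); best=12000 via (B,hash)
  {BCD}: card=12000; try (C,hash)→5320, (C,merge)→6190, (C,nl_idx)→16600, (D,hash)→30080, (C,nl)→38680, (D,nl_idx)→190400 …(+2); best=5320 via (C,hash)
  {ABCD}: card=60000; try (A,hash)→26320, (D,hash)→138680, (A,nl_idx)→173320, (A,merge)→190320, (D,nl_idx)→947000, (D,merge)→2262960 …(+2); best=26320 via (A,hash)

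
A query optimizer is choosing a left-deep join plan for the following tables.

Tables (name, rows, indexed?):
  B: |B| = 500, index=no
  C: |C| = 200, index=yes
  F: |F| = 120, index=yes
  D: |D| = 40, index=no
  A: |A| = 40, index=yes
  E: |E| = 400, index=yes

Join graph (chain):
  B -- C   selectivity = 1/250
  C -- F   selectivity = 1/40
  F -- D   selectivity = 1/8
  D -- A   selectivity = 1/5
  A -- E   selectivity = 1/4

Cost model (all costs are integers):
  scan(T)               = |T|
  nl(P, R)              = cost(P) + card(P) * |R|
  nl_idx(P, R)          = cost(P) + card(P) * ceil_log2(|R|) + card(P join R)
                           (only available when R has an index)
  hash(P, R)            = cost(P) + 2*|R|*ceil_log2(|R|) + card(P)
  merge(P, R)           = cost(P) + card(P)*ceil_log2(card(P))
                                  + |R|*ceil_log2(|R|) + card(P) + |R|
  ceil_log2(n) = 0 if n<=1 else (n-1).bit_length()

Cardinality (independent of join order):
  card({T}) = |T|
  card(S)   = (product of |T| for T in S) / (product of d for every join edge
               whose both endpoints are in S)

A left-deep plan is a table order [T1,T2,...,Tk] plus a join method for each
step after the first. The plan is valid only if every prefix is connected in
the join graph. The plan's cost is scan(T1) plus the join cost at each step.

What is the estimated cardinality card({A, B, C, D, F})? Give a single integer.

Tables in S: A(40), B(500), C(200), D(40), F(120)
Edges inside S: B-C(d=250), C-F(d=40), F-D(d=8), D-A(d=5)
numerator = 40 * 500 * 200 * 40 * 120 = 19200000000
denominator = 250 * 40 * 8 * 5 = 400000
card(S) = 19200000000 / 400000 = 48000

48000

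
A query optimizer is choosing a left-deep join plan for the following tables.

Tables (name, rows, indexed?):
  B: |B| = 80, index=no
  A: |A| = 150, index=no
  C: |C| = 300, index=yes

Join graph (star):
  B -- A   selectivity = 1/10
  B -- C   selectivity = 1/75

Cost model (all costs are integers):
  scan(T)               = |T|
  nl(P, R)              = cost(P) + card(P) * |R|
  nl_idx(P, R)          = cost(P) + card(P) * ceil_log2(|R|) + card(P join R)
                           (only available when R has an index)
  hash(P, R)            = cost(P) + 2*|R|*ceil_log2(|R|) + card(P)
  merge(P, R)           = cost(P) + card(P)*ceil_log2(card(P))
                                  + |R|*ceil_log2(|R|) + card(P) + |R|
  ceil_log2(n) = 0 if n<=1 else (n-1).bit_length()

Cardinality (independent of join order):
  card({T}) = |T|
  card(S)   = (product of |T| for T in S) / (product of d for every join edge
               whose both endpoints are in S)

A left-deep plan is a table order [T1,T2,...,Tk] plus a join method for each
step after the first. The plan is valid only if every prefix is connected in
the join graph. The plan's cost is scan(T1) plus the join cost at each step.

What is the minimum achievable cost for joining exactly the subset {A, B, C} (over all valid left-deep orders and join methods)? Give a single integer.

3840

Selinger DP over subsets of {A,B,C}:
  {B}: scan cost=80, card=80
  {A}: scan cost=150, card=150
  {C}: scan cost=300, card=300
  {AB}: card=1200; try (B,hash)→1420, (A,merge)→2070, (B,merge)→2140, (A,hash)→2560, (A,nl)→12080, (B,nl)→12150; best=1420 via (B,hash)
  {BC}: card=320; try (C,nl_idx)→1120, (B,hash)→1720, (C,merge)→3720, (B,merge)→3940, (C,hash)→5560, (C,nl)→24080 …(+1); best=1120 via (C,nl_idx)
  {ABC}: card=4800; try (A,hash)→3840, (A,merge)→5670, (C,hash)→8020, (C,nl_idx)→17020, (C,merge)→18820, (A,nl)→49120 …(+1); best=3840 via (A,hash)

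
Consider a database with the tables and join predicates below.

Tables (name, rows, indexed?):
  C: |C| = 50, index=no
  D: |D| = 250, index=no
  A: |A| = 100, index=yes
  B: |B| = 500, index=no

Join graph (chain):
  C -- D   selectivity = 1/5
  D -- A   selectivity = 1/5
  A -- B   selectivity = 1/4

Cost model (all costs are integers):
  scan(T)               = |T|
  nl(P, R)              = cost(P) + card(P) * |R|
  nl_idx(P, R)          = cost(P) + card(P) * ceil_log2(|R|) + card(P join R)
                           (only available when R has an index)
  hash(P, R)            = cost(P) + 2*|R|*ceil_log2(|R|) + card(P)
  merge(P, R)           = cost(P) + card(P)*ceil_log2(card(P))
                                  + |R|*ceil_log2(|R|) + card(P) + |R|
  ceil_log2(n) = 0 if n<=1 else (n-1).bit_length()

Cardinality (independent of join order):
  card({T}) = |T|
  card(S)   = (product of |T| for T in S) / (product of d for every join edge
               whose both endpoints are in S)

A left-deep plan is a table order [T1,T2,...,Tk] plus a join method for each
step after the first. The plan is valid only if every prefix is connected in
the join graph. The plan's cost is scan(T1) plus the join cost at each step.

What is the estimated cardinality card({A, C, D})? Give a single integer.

Tables in S: A(100), C(50), D(250)
Edges inside S: C-D(d=5), D-A(d=5)
numerator = 100 * 50 * 250 = 1250000
denominator = 5 * 5 = 25
card(S) = 1250000 / 25 = 50000

50000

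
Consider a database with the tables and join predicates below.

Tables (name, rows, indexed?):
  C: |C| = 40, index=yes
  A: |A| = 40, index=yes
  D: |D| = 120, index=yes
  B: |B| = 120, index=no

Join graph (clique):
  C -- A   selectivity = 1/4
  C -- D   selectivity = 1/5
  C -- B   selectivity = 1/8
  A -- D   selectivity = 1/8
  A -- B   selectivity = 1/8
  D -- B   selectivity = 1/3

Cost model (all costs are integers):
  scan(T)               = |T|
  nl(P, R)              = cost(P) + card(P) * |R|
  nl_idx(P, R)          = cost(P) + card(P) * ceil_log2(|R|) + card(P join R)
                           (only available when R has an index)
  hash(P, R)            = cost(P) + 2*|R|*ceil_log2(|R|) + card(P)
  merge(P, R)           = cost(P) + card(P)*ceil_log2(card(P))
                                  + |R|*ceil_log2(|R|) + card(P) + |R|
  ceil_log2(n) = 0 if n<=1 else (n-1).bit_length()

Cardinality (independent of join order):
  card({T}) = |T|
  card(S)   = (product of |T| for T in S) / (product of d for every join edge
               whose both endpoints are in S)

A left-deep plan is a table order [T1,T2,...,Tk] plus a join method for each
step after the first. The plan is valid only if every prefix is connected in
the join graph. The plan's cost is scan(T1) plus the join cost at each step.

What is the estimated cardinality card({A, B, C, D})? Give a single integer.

750

Tables in S: A(40), B(120), C(40), D(120)
Edges inside S: C-A(d=4), C-D(d=5), C-B(d=8), A-D(d=8), A-B(d=8), D-B(d=3)
numerator = 40 * 120 * 40 * 120 = 23040000
denominator = 4 * 5 * 8 * 8 * 8 * 3 = 30720
card(S) = 23040000 / 30720 = 750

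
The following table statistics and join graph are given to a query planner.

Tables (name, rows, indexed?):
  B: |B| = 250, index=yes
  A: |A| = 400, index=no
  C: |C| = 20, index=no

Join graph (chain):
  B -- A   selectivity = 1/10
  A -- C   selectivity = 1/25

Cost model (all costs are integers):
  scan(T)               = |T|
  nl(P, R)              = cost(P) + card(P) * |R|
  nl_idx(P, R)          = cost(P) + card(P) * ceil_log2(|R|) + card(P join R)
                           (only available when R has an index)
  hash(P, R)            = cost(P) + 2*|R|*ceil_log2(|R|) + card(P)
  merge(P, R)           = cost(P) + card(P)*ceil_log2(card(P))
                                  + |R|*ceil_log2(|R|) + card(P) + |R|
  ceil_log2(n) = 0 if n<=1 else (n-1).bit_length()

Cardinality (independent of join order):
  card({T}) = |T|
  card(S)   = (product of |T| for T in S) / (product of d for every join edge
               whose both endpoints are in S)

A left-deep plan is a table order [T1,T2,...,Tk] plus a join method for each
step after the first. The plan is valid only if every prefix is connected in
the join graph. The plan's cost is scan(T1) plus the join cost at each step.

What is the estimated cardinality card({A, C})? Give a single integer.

Tables in S: A(400), C(20)
Edges inside S: A-C(d=25)
numerator = 400 * 20 = 8000
denominator = 25 = 25
card(S) = 8000 / 25 = 320

320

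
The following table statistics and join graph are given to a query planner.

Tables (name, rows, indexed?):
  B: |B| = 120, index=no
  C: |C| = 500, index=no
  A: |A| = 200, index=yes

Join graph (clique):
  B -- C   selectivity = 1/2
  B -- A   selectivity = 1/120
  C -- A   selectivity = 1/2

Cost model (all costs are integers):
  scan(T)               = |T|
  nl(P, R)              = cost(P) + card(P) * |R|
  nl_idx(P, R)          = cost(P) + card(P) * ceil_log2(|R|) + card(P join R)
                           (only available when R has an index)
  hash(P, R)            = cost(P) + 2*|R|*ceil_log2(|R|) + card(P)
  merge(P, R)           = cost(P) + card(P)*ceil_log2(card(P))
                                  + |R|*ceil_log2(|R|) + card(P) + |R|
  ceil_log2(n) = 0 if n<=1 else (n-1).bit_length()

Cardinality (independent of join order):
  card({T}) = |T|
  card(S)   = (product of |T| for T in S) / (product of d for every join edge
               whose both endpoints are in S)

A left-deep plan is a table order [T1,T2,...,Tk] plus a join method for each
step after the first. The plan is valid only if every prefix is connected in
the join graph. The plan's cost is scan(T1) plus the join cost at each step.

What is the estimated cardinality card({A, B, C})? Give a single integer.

Tables in S: A(200), B(120), C(500)
Edges inside S: B-C(d=2), B-A(d=120), C-A(d=2)
numerator = 200 * 120 * 500 = 12000000
denominator = 2 * 120 * 2 = 480
card(S) = 12000000 / 480 = 25000

25000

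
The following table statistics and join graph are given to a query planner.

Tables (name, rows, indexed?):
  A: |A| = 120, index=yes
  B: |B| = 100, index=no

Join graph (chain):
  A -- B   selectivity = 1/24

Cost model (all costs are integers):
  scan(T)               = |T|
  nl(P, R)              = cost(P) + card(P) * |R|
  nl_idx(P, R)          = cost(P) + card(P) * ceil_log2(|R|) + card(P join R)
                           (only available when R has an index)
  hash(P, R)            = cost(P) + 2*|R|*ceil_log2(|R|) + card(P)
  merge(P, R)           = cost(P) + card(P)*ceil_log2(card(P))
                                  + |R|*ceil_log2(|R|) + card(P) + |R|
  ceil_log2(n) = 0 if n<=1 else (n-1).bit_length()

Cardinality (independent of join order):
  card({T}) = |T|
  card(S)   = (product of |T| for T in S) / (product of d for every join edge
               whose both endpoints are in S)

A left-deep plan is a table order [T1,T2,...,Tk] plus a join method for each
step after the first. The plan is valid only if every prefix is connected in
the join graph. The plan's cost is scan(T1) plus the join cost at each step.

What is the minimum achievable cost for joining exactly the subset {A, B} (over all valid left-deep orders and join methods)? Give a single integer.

Selinger DP over subsets of {A,B}:
  {A}: scan cost=120, card=120
  {B}: scan cost=100, card=100
  {AB}: card=500; try (A,nl_idx)→1300, (B,hash)→1640, (A,merge)→1860, (B,merge)→1880, (A,hash)→1880, (A,nl)→12100 …(+1); best=1300 via (A,nl_idx)

1300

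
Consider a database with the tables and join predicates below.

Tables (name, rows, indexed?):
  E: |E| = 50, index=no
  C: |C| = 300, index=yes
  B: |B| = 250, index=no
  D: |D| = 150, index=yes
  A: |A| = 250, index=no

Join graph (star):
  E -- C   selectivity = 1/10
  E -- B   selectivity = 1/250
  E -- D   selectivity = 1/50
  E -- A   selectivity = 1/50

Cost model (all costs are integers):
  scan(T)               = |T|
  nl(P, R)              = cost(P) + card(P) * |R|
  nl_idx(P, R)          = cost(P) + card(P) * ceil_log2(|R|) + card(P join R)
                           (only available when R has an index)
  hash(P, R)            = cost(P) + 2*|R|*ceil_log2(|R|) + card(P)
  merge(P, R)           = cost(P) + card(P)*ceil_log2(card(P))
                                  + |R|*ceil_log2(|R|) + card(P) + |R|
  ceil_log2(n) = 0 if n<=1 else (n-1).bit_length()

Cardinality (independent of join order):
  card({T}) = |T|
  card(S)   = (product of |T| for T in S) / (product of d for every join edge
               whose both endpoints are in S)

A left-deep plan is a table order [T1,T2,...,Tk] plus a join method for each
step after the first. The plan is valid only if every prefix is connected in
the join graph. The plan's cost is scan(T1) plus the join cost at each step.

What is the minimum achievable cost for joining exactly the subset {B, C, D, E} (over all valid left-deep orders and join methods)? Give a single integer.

Selinger DP over subsets of {B,C,D,E}:
  {E}: scan cost=50, card=50
  {C}: scan cost=300, card=300
  {B}: scan cost=250, card=250
  {D}: scan cost=150, card=150
  {CE}: card=1500; try (E,hash)→1200, (C,nl_idx)→2000, (C,merge)→3400, (E,merge)→3650, (C,hash)→5500, (C,nl)→15050 …(+1); best=1200 via (E,hash)
  {BE}: card=50; try (E,hash)→1100, (B,merge)→2650, (E,merge)→2850, (B,hash)→4100, (B,nl)→12550, (E,nl)→12750; best=1100 via (E,hash)
  {DE}: card=150; try (D,nl_idx)→600, (E,hash)→900, (D,merge)→1750, (E,merge)→1850, (D,hash)→2500, (D,nl)→7550 …(+1); best=600 via (D,nl_idx)
  {BCE}: card=1500; try (C,nl_idx)→3050, (C,merge)→4450, (C,hash)→6550, (B,hash)→6700, (C,nl)→16100, (B,merge)→21450 …(+1); best=3050 via (C,nl_idx)
  {CDE}: card=4500; try (C,merge)→4950, (D,hash)→5100, (C,hash)→6150, (C,nl_idx)→6450, (D,nl_idx)→17700, (D,merge)→20550 …(+2); best=4950 via (C,merge)
  {BDE}: card=150; try (D,nl_idx)→1650, (D,merge)→2800, (D,hash)→3550, (B,merge)→4200, (B,hash)→4750, (D,nl)→8600 …(+1); best=1650 via (D,nl_idx)
  {BCDE}: card=4500; try (C,merge)→6000, (D,hash)→6950, (C,hash)→7200, (C,nl_idx)→7500, (B,hash)→13450, (D,nl_idx)→19550 …(+5); best=6000 via (C,merge)

6000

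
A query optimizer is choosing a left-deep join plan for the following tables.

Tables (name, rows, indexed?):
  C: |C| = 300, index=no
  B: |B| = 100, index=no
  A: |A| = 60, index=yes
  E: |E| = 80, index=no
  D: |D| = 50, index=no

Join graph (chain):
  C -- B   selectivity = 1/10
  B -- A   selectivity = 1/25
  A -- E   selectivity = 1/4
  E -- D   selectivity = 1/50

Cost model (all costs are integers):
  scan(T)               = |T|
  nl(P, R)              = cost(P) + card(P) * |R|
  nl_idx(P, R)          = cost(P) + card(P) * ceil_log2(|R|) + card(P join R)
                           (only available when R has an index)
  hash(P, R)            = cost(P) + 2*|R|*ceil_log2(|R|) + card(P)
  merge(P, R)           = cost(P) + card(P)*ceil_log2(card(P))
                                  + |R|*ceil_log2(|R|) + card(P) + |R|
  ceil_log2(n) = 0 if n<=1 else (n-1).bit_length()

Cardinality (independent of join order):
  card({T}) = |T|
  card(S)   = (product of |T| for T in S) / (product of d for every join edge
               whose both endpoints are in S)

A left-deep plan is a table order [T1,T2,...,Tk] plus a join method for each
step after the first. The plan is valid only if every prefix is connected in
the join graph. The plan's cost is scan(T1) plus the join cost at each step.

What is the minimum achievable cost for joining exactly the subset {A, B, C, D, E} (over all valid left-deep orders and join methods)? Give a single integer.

14360

Selinger DP over subsets of {A,B,C,D,E}:
  {C}: scan cost=300, card=300
  {B}: scan cost=100, card=100
  {A}: scan cost=60, card=60
  {E}: scan cost=80, card=80
  {D}: scan cost=50, card=50
  {BC}: card=3000; try (B,hash)→2000, (C,merge)→3900, (B,merge)→4100, (C,hash)→5600, (C,nl)→30100, (B,nl)→30300; best=2000 via (B,hash)
  {AB}: card=240; try (A,hash)→920, (A,nl_idx)→940, (B,merge)→1280, (A,merge)→1320, (B,hash)→1520, (B,nl)→6060 …(+1); best=920 via (A,hash)
  {AE}: card=1200; try (A,hash)→880, (E,merge)→1120, (A,merge)→1140, (E,hash)→1240, (A,nl_idx)→1760, (E,nl)→4860 …(+1); best=880 via (A,hash)
  {DE}: card=80; try (D,hash)→760, (E,merge)→1040, (D,merge)→1070, (E,hash)→1220, (E,nl)→4050, (D,nl)→4080; best=760 via (D,hash)
  {ABC}: card=7200; try (A,hash)→5720, (C,merge)→6080, (C,hash)→6560, (A,nl_idx)→27200, (A,merge)→41420, (C,nl)→72920 …(+1); best=5720 via (A,hash)
  {ABE}: card=4800; try (E,hash)→2280, (B,hash)→3480, (E,merge)→3720, (B,merge)→16080, (E,nl)→20120, (B,nl)→120880; best=2280 via (E,hash)
  {ADE}: card=1200; try (A,hash)→1560, (A,merge)→1820, (A,nl_idx)→2440, (D,hash)→2680, (A,nl)→5560, (D,merge)→15630 …(+1); best=1560 via (A,hash)
  {ABCE}: card=144000; try (C,hash)→12480, (E,hash)→14040, (C,merge)→72480, (E,merge)→107160, (E,nl)→581720, (C,nl)→1442280; best=12480 via (C,hash)
  {ABDE}: card=4800; try (B,hash)→4160, (D,hash)→7680, (B,merge)→16760, (D,merge)→69830, (B,nl)→121560, (D,nl)→242280; best=4160 via (B,hash)
  {ABCDE}: card=144000; try (C,hash)→14360, (C,merge)→74360, (D,hash)→157080, (C,nl)→1444160, (D,merge)→2748830, (D,nl)→7212480; best=14360 via (C,hash)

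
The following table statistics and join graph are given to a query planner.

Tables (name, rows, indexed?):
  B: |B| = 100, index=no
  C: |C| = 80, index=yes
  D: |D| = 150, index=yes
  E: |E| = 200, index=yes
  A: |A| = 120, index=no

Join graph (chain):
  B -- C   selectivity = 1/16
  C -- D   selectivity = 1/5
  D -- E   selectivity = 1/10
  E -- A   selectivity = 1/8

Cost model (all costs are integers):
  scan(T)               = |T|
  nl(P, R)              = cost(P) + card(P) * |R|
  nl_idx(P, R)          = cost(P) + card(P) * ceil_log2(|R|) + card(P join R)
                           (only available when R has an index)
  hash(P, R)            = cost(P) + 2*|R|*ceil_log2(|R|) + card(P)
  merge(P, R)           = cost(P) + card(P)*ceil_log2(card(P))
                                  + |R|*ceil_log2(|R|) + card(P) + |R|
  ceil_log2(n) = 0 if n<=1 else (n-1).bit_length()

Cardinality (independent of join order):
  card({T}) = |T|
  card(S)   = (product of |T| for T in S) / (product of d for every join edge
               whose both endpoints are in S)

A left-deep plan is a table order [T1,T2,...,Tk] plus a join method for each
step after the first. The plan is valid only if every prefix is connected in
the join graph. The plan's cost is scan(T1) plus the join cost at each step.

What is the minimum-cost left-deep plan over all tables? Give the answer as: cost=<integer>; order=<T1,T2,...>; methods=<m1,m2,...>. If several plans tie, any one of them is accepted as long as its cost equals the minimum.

Selinger DP (subsets sized 1..n):
  {B}: scan cost=100, card=100
  {C}: scan cost=80, card=80
  {D}: scan cost=150, card=150
  {E}: scan cost=200, card=200
  {A}: scan cost=120, card=120
  {BC}: card=500; try (C,nl_idx)→1300, (C,hash)→1320, (B,merge)→1520, (C,merge)→1540, (B,hash)→1560, (B,nl)→8080 …(+1); best=1300 via (C,nl_idx)
  {CD}: card=2400; try (C,hash)→1420, (D,merge)→2070, (C,merge)→2140, (D,hash)→2560, (D,nl_idx)→3120, (C,nl_idx)→3600 …(+2); best=1420 via (C,hash)
  {DE}: card=3000; try (D,hash)→2800, (E,merge)→3300, (D,merge)→3350, (E,hash)→3500, (E,nl_idx)→4350, (D,nl_idx)→4800 …(+2); best=2800 via (D,hash)
  {AE}: card=3000; try (A,hash)→2080, (E,merge)→2880, (A,merge)→2960, (E,hash)→3440, (E,nl_idx)→4080, (E,nl)→24120 …(+1); best=2080 via (A,hash)
  {BCD}: card=15000; try (D,hash)→4200, (B,hash)→5220, (D,merge)→7650, (D,nl_idx)→20300, (B,merge)→33420, (D,nl)→76300 …(+1); best=4200 via (D,hash)
  {CDE}: card=48000; try (C,hash)→6920, (E,hash)→7020, (E,merge)→34420, (C,merge)→42440, (E,nl_idx)→68620, (C,nl_idx)→71800 …(+2); best=6920 via (C,hash)
  {ADE}: card=45000; try (D,hash)→7480, (A,hash)→7480, (D,merge)→42430, (A,merge)→42760, (D,nl_idx)→71080, (A,nl)→362800 …(+1); best=7480 via (D,hash)
  {BCDE}: card=300000; try (E,hash)→22400, (B,hash)→56320, (E,merge)→231000, (E,nl_idx)→424200, (B,merge)→823720, (E,nl)→3004200 …(+1); best=22400 via (E,hash)
  {ACDE}: card=720000; try (C,hash)→53600, (A,hash)→56600, (C,merge)→773120, (A,merge)→823880, (C,nl_idx)→1042480, (C,nl)→3607480 …(+1); best=53600 via (C,hash)
  {ABCDE}: card=4500000; try (A,hash)→324080, (B,hash)→775000, (A,merge)→6023360, (B,merge)→15174400, (A,nl)→36022400, (B,nl)→72053600; best=324080 via (A,hash)

cost=324080; order=B,C,D,E,A; methods=nl_idx,hash,hash,hash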